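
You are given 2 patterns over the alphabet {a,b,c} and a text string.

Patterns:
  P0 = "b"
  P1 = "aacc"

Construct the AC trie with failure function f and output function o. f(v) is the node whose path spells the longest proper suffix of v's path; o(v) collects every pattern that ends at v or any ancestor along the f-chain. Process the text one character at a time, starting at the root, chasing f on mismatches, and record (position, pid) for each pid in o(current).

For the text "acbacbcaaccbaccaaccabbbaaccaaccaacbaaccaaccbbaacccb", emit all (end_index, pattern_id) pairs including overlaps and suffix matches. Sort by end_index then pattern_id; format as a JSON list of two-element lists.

Build automaton:
Trie nodes:
  n0 'ε': a→2 b→1
  n1 'b': ·  ←P0
  n2 'a': a→3
  n3 'aa': c→4
  n4 'aac': c→5
  n5 'aacc': ·  ←P1

Failure links (BFS by depth):
  fail(1) 'b': from fail(0)=0 chase 'b': 0 ⇒ 0;  out={0}∪out(0)={0}
  fail(2) 'a': from fail(0)=0 chase 'a': 0 ⇒ 0;  out=∅∪out(0)=∅
  fail(3) 'aa': from fail(2)=0 chase 'a': 0 ⇒ 2;  out=∅∪out(2)=∅
  fail(4) 'aac': from fail(3)=2 chase 'c': 2→0 ⇒ 0;  out=∅∪out(0)=∅
  fail(5) 'aacc': from fail(4)=0 chase 'c': 0 ⇒ 0;  out={1}∪out(0)={1}

Run:
[0] read 'a'  n0⇒n2
[1] read 'c'  n2⇒n0 ·f
[2] read 'b'  n0⇒n1  → match P0@[2:2]
[3] read 'a'  n1⇒n2 ·f
[4] read 'c'  n2⇒n0 ·f
[5] read 'b'  n0⇒n1  → match P0@[5:5]
[6] read 'c'  n1⇒n0 ·f
[7] read 'a'  n0⇒n2
[8] read 'a'  n2⇒n3
[9] read 'c'  n3⇒n4
[10] read 'c'  n4⇒n5  → match P1@[7:10]
[11] read 'b'  n5⇒n1 ·f  → match P0@[11:11]
[12] read 'a'  n1⇒n2 ·f
[13] read 'c'  n2⇒n0 ·f
[14] read 'c'  n0⇒n0
[15] read 'a'  n0⇒n2
[16] read 'a'  n2⇒n3
[17] read 'c'  n3⇒n4
[18] read 'c'  n4⇒n5  → match P1@[15:18]
[19] read 'a'  n5⇒n2 ·f
[20] read 'b'  n2⇒n1 ·f  → match P0@[20:20]
[21] read 'b'  n1⇒n1 ·f  → match P0@[21:21]
[22] read 'b'  n1⇒n1 ·f  → match P0@[22:22]
[23] read 'a'  n1⇒n2 ·f
[24] read 'a'  n2⇒n3
[25] read 'c'  n3⇒n4
[26] read 'c'  n4⇒n5  → match P1@[23:26]
[27] read 'a'  n5⇒n2 ·f
[28] read 'a'  n2⇒n3
[29] read 'c'  n3⇒n4
[30] read 'c'  n4⇒n5  → match P1@[27:30]
[31] read 'a'  n5⇒n2 ·f
[32] read 'a'  n2⇒n3
[33] read 'c'  n3⇒n4
[34] read 'b'  n4⇒n1 ·f  → match P0@[34:34]
[35] read 'a'  n1⇒n2 ·f
[36] read 'a'  n2⇒n3
[37] read 'c'  n3⇒n4
[38] read 'c'  n4⇒n5  → match P1@[35:38]
[39] read 'a'  n5⇒n2 ·f
[40] read 'a'  n2⇒n3
[41] read 'c'  n3⇒n4
[42] read 'c'  n4⇒n5  → match P1@[39:42]
[43] read 'b'  n5⇒n1 ·f  → match P0@[43:43]
[44] read 'b'  n1⇒n1 ·f  → match P0@[44:44]
[45] read 'a'  n1⇒n2 ·f
[46] read 'a'  n2⇒n3
[47] read 'c'  n3⇒n4
[48] read 'c'  n4⇒n5  → match P1@[45:48]
[49] read 'c'  n5⇒n0 ·f
[50] read 'b'  n0⇒n1  → match P0@[50:50]

Result: [[2,0],[5,0],[10,1],[11,0],[18,1],[20,0],[21,0],[22,0],[26,1],[30,1],[34,0],[38,1],[42,1],[43,0],[44,0],[48,1],[50,0]]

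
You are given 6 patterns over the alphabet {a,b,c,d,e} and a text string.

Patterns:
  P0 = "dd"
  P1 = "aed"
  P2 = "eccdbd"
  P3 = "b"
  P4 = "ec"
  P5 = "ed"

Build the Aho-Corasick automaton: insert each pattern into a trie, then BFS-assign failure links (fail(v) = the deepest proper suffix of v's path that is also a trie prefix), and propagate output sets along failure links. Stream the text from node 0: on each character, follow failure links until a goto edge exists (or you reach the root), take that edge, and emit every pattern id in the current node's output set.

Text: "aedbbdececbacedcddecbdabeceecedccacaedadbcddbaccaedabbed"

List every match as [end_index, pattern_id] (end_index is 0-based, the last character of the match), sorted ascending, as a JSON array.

Construct AC machine:
Trie (insert patterns):
  n0 'ε': a→3 b→12 d→1 e→6
  n1 'd': d→2
  n2 'dd': ·  [P0 ends]
  n3 'a': e→4
  n4 'ae': d→5
  n5 'aed': ·  [P1 ends]
  n6 'e': c→7 d→13
  n7 'ec': c→8  [P4 ends]
  n8 'ecc': d→9
  n9 'eccd': b→10
  n10 'eccdb': d→11
  n11 'eccdbd': ·  [P2 ends]
  n12 'b': ·  [P3 ends]
  n13 'ed': ·  [P5 ends]

Failure links (BFS by depth):
  fail(1) 'd': from fail(0)=0 chase 'd': 0 ⇒ 0;  out=∅∪out(0)=∅
  fail(3) 'a': from fail(0)=0 chase 'a': 0 ⇒ 0;  out=∅∪out(0)=∅
  fail(6) 'e': from fail(0)=0 chase 'e': 0 ⇒ 0;  out=∅∪out(0)=∅
  fail(12) 'b': from fail(0)=0 chase 'b': 0 ⇒ 0;  out={3}∪out(0)={3}
  fail(2) 'dd': from fail(1)=0 chase 'd': 0 ⇒ 1;  out={0}∪out(1)={0}
  fail(4) 'ae': from fail(3)=0 chase 'e': 0 ⇒ 6;  out=∅∪out(6)=∅
  fail(7) 'ec': from fail(6)=0 chase 'c': 0 ⇒ 0;  out={4}∪out(0)={4}
  fail(13) 'ed': from fail(6)=0 chase 'd': 0 ⇒ 1;  out={5}∪out(1)={5}
  fail(5) 'aed': from fail(4)=6 chase 'd': 6 ⇒ 13;  out={1}∪out(13)={1,5}
  fail(8) 'ecc': from fail(7)=0 chase 'c': 0 ⇒ 0;  out=∅∪out(0)=∅
  fail(9) 'eccd': from fail(8)=0 chase 'd': 0 ⇒ 1;  out=∅∪out(1)=∅
  fail(10) 'eccdb': from fail(9)=1 chase 'b': 1→0 ⇒ 12;  out=∅∪out(12)={3}
  fail(11) 'eccdbd': from fail(10)=12 chase 'd': 12→0 ⇒ 1;  out={2}∪out(1)={2}

Text stream:
i=0 'a': node 0→3
i=1 'e': node 3→4
i=2 'd': node 4→5  ** P1@[0:2],P5@[1:2]
i=3 'b': node 5→12 (via fail)  ** P3@[3:3]
i=4 'b': node 12→12 (via fail)  ** P3@[4:4]
i=5 'd': node 12→1 (via fail)
i=6 'e': node 1→6 (via fail)
i=7 'c': node 6→7  ** P4@[6:7]
i=8 'e': node 7→6 (via fail)
i=9 'c': node 6→7  ** P4@[8:9]
i=10 'b': node 7→12 (via fail)  ** P3@[10:10]
i=11 'a': node 12→3 (via fail)
i=12 'c': node 3→0 (via fail)
i=13 'e': node 0→6
i=14 'd': node 6→13  ** P5@[13:14]
i=15 'c': node 13→0 (via fail)
i=16 'd': node 0→1
i=17 'd': node 1→2  ** P0@[16:17]
i=18 'e': node 2→6 (via fail)
i=19 'c': node 6→7  ** P4@[18:19]
i=20 'b': node 7→12 (via fail)  ** P3@[20:20]
i=21 'd': node 12→1 (via fail)
i=22 'a': node 1→3 (via fail)
i=23 'b': node 3→12 (via fail)  ** P3@[23:23]
i=24 'e': node 12→6 (via fail)
i=25 'c': node 6→7  ** P4@[24:25]
i=26 'e': node 7→6 (via fail)
i=27 'e': node 6→6 (via fail)
i=28 'c': node 6→7  ** P4@[27:28]
i=29 'e': node 7→6 (via fail)
i=30 'd': node 6→13  ** P5@[29:30]
i=31 'c': node 13→0 (via fail)
i=32 'c': node 0→0
i=33 'a': node 0→3
i=34 'c': node 3→0 (via fail)
i=35 'a': node 0→3
i=36 'e': node 3→4
i=37 'd': node 4→5  ** P1@[35:37],P5@[36:37]
i=38 'a': node 5→3 (via fail)
i=39 'd': node 3→1 (via fail)
i=40 'b': node 1→12 (via fail)  ** P3@[40:40]
i=41 'c': node 12→0 (via fail)
i=42 'd': node 0→1
i=43 'd': node 1→2  ** P0@[42:43]
i=44 'b': node 2→12 (via fail)  ** P3@[44:44]
i=45 'a': node 12→3 (via fail)
i=46 'c': node 3→0 (via fail)
i=47 'c': node 0→0
i=48 'a': node 0→3
i=49 'e': node 3→4
i=50 'd': node 4→5  ** P1@[48:50],P5@[49:50]
i=51 'a': node 5→3 (via fail)
i=52 'b': node 3→12 (via fail)  ** P3@[52:52]
i=53 'b': node 12→12 (via fail)  ** P3@[53:53]
i=54 'e': node 12→6 (via fail)
i=55 'd': node 6→13  ** P5@[54:55]

Result: [[2,1],[2,5],[3,3],[4,3],[7,4],[9,4],[10,3],[14,5],[17,0],[19,4],[20,3],[23,3],[25,4],[28,4],[30,5],[37,1],[37,5],[40,3],[43,0],[44,3],[50,1],[50,5],[52,3],[53,3],[55,5]]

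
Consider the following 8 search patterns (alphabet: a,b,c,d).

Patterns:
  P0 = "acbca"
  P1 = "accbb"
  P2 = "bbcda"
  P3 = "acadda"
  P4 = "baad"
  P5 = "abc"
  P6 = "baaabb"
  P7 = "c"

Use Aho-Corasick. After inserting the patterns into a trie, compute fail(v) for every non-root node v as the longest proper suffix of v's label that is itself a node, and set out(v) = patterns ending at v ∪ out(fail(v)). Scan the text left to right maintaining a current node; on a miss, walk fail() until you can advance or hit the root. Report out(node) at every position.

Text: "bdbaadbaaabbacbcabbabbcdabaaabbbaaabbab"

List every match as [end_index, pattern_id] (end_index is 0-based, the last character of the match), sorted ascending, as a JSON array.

Construct AC machine:
Trie nodes:
  0='ε' goto a→1 b→9 c→26
  1='a' goto b→21 c→2
  2='ac' goto a→14 b→3 c→6
  3='acb' goto c→4
  4='acbc' goto a→5
  5='acbca' goto ·  ←P0
  6='acc' goto b→7
  7='accb' goto b→8
  8='accbb' goto ·  ←P1
  9='b' goto a→18 b→10
  10='bb' goto c→11
  11='bbc' goto d→12
  12='bbcd' goto a→13
  13='bbcda' goto ·  ←P2
  14='aca' goto d→15
  15='acad' goto d→16
  16='acadd' goto a→17
  17='acadda' goto ·  ←P3
  18='ba' goto a→19
  19='baa' goto a→23 d→20
  20='baad' goto ·  ←P4
  21='ab' goto c→22
  22='abc' goto ·  ←P5
  23='baaa' goto b→24
  24='baaab' goto b→25
  25='baaabb' goto ·  ←P6
  26='c' goto ·  ←P7

BFS fail/out derivation:
  fail(1) 'a': from fail(0)=0 chase 'a': 0 ⇒ 0;  out=∅∪out(0)=∅
  fail(9) 'b': from fail(0)=0 chase 'b': 0 ⇒ 0;  out=∅∪out(0)=∅
  fail(26) 'c': from fail(0)=0 chase 'c': 0 ⇒ 0;  out={7}∪out(0)={7}
  fail(2) 'ac': from fail(1)=0 chase 'c': 0 ⇒ 26;  out=∅∪out(26)={7}
  fail(10) 'bb': from fail(9)=0 chase 'b': 0 ⇒ 9;  out=∅∪out(9)=∅
  fail(18) 'ba': from fail(9)=0 chase 'a': 0 ⇒ 1;  out=∅∪out(1)=∅
  fail(21) 'ab': from fail(1)=0 chase 'b': 0 ⇒ 9;  out=∅∪out(9)=∅
  fail(3) 'acb': from fail(2)=26 chase 'b': 26→0 ⇒ 9;  out=∅∪out(9)=∅
  fail(6) 'acc': from fail(2)=26 chase 'c': 26→0 ⇒ 26;  out=∅∪out(26)={7}
  fail(11) 'bbc': from fail(10)=9 chase 'c': 9→0 ⇒ 26;  out=∅∪out(26)={7}
  fail(14) 'aca': from fail(2)=26 chase 'a': 26→0 ⇒ 1;  out=∅∪out(1)=∅
  fail(19) 'baa': from fail(18)=1 chase 'a': 1→0 ⇒ 1;  out=∅∪out(1)=∅
  fail(22) 'abc': from fail(21)=9 chase 'c': 9→0 ⇒ 26;  out={5}∪out(26)={5,7}
  fail(4) 'acbc': from fail(3)=9 chase 'c': 9→0 ⇒ 26;  out=∅∪out(26)={7}
  fail(7) 'accb': from fail(6)=26 chase 'b': 26→0 ⇒ 9;  out=∅∪out(9)=∅
  fail(12) 'bbcd': from fail(11)=26 chase 'd': 26→0 ⇒ 0;  out=∅∪out(0)=∅
  fail(15) 'acad': from fail(14)=1 chase 'd': 1→0 ⇒ 0;  out=∅∪out(0)=∅
  fail(20) 'baad': from fail(19)=1 chase 'd': 1→0 ⇒ 0;  out={4}∪out(0)={4}
  fail(23) 'baaa': from fail(19)=1 chase 'a': 1→0 ⇒ 1;  out=∅∪out(1)=∅
  fail(5) 'acbca': from fail(4)=26 chase 'a': 26→0 ⇒ 1;  out={0}∪out(1)={0}
  fail(8) 'accbb': from fail(7)=9 chase 'b': 9 ⇒ 10;  out={1}∪out(10)={1}
  fail(13) 'bbcda': from fail(12)=0 chase 'a': 0 ⇒ 1;  out={2}∪out(1)={2}
  fail(16) 'acadd': from fail(15)=0 chase 'd': 0 ⇒ 0;  out=∅∪out(0)=∅
  fail(24) 'baaab': from fail(23)=1 chase 'b': 1 ⇒ 21;  out=∅∪out(21)=∅
  fail(17) 'acadda': from fail(16)=0 chase 'a': 0 ⇒ 1;  out={3}∪out(1)={3}
  fail(25) 'baaabb': from fail(24)=21 chase 'b': 21→9 ⇒ 10;  out={6}∪out(10)={6}

Text stream:
[0] read 'b'  n0⇒n9
[1] read 'd'  n9⇒n0 ·f
[2] read 'b'  n0⇒n9
[3] read 'a'  n9⇒n18
[4] read 'a'  n18⇒n19
[5] read 'd'  n19⇒n20  emit P4@[2:5]
[6] read 'b'  n20⇒n9 ·f
[7] read 'a'  n9⇒n18
[8] read 'a'  n18⇒n19
[9] read 'a'  n19⇒n23
[10] read 'b'  n23⇒n24
[11] read 'b'  n24⇒n25  emit P6@[6:11]
[12] read 'a'  n25⇒n18 ·f
[13] read 'c'  n18⇒n2 ·f  emit P7@[13:13]
[14] read 'b'  n2⇒n3
[15] read 'c'  n3⇒n4  emit P7@[15:15]
[16] read 'a'  n4⇒n5  emit P0@[12:16]
[17] read 'b'  n5⇒n21 ·f
[18] read 'b'  n21⇒n10 ·f
[19] read 'a'  n10⇒n18 ·f
[20] read 'b'  n18⇒n21 ·f
[21] read 'b'  n21⇒n10 ·f
[22] read 'c'  n10⇒n11  emit P7@[22:22]
[23] read 'd'  n11⇒n12
[24] read 'a'  n12⇒n13  emit P2@[20:24]
[25] read 'b'  n13⇒n21 ·f
[26] read 'a'  n21⇒n18 ·f
[27] read 'a'  n18⇒n19
[28] read 'a'  n19⇒n23
[29] read 'b'  n23⇒n24
[30] read 'b'  n24⇒n25  emit P6@[25:30]
[31] read 'b'  n25⇒n10 ·f
[32] read 'a'  n10⇒n18 ·f
[33] read 'a'  n18⇒n19
[34] read 'a'  n19⇒n23
[35] read 'b'  n23⇒n24
[36] read 'b'  n24⇒n25  emit P6@[31:36]
[37] read 'a'  n25⇒n18 ·f
[38] read 'b'  n18⇒n21 ·f

Result: [[5,4],[11,6],[13,7],[15,7],[16,0],[22,7],[24,2],[30,6],[36,6]]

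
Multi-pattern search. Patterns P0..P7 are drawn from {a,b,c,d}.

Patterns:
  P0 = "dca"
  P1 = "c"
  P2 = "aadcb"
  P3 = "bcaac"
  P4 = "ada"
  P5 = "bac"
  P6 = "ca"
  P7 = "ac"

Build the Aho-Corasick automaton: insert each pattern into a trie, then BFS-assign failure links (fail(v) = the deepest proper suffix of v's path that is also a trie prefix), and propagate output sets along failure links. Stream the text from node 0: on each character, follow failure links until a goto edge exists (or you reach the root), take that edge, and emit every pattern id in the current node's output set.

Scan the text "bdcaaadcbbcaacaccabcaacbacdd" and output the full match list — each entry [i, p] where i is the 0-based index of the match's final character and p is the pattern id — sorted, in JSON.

Build:
Trie (insert patterns):
  0='ε' goto a→5 b→10 c→4 d→1
  1='d' goto c→2
  2='dc' goto a→3
  3='dca' goto ·  [P0 ends]
  4='c' goto a→19  [P1 ends]
  5='a' goto a→6 c→20 d→15
  6='aa' goto d→7
  7='aad' goto c→8
  8='aadc' goto b→9
  9='aadcb' goto ·  [P2 ends]
  10='b' goto a→17 c→11
  11='bc' goto a→12
  12='bca' goto a→13
  13='bcaa' goto c→14
  14='bcaac' goto ·  [P3 ends]
  15='ad' goto a→16
  16='ada' goto ·  [P4 ends]
  17='ba' goto c→18
  18='bac' goto ·  [P5 ends]
  19='ca' goto ·  [P6 ends]
  20='ac' goto ·  [P7 ends]

BFS fail/out derivation:
  fail(1) 'd': from fail(0)=0 chase 'd': 0 ⇒ 0;  out=∅∪out(0)=∅
  fail(4) 'c': from fail(0)=0 chase 'c': 0 ⇒ 0;  out={1}∪out(0)={1}
  fail(5) 'a': from fail(0)=0 chase 'a': 0 ⇒ 0;  out=∅∪out(0)=∅
  fail(10) 'b': from fail(0)=0 chase 'b': 0 ⇒ 0;  out=∅∪out(0)=∅
  fail(2) 'dc': from fail(1)=0 chase 'c': 0 ⇒ 4;  out=∅∪out(4)={1}
  fail(6) 'aa': from fail(5)=0 chase 'a': 0 ⇒ 5;  out=∅∪out(5)=∅
  fail(11) 'bc': from fail(10)=0 chase 'c': 0 ⇒ 4;  out=∅∪out(4)={1}
  fail(15) 'ad': from fail(5)=0 chase 'd': 0 ⇒ 1;  out=∅∪out(1)=∅
  fail(17) 'ba': from fail(10)=0 chase 'a': 0 ⇒ 5;  out=∅∪out(5)=∅
  fail(19) 'ca': from fail(4)=0 chase 'a': 0 ⇒ 5;  out={6}∪out(5)={6}
  fail(20) 'ac': from fail(5)=0 chase 'c': 0 ⇒ 4;  out={7}∪out(4)={1,7}
  fail(3) 'dca': from fail(2)=4 chase 'a': 4 ⇒ 19;  out={0}∪out(19)={0,6}
  fail(7) 'aad': from fail(6)=5 chase 'd': 5 ⇒ 15;  out=∅∪out(15)=∅
  fail(12) 'bca': from fail(11)=4 chase 'a': 4 ⇒ 19;  out=∅∪out(19)={6}
  fail(16) 'ada': from fail(15)=1 chase 'a': 1→0 ⇒ 5;  out={4}∪out(5)={4}
  fail(18) 'bac': from fail(17)=5 chase 'c': 5 ⇒ 20;  out={5}∪out(20)={1,5,7}
  fail(8) 'aadc': from fail(7)=15 chase 'c': 15→1 ⇒ 2;  out=∅∪out(2)={1}
  fail(13) 'bcaa': from fail(12)=19 chase 'a': 19→5 ⇒ 6;  out=∅∪out(6)=∅
  fail(9) 'aadcb': from fail(8)=2 chase 'b': 2→4→0 ⇒ 10;  out={2}∪out(10)={2}
  fail(14) 'bcaac': from fail(13)=6 chase 'c': 6→5 ⇒ 20;  out={3}∪out(20)={1,3,7}

Text stream:
i=0 'b': node 0→10
i=1 'd': node 10→1 ·f
i=2 'c': node 1→2  emit P1@[2:2]
i=3 'a': node 2→3  emit P0@[1:3],P6@[2:3]
i=4 'a': node 3→6 ·f
i=5 'a': node 6→6 ·f
i=6 'd': node 6→7
i=7 'c': node 7→8  emit P1@[7:7]
i=8 'b': node 8→9  emit P2@[4:8]
i=9 'b': node 9→10 ·f
i=10 'c': node 10→11  emit P1@[10:10]
i=11 'a': node 11→12  emit P6@[10:11]
i=12 'a': node 12→13
i=13 'c': node 13→14  emit P1@[13:13],P3@[9:13],P7@[12:13]
i=14 'a': node 14→19 ·f  emit P6@[13:14]
i=15 'c': node 19→20 ·f  emit P1@[15:15],P7@[14:15]
i=16 'c': node 20→4 ·f  emit P1@[16:16]
i=17 'a': node 4→19  emit P6@[16:17]
i=18 'b': node 19→10 ·f
i=19 'c': node 10→11  emit P1@[19:19]
i=20 'a': node 11→12  emit P6@[19:20]
i=21 'a': node 12→13
i=22 'c': node 13→14  emit P1@[22:22],P3@[18:22],P7@[21:22]
i=23 'b': node 14→10 ·f
i=24 'a': node 10→17
i=25 'c': node 17→18  emit P1@[25:25],P5@[23:25],P7@[24:25]
i=26 'd': node 18→1 ·f
i=27 'd': node 1→1 ·f

Result: [[2,1],[3,0],[3,6],[7,1],[8,2],[10,1],[11,6],[13,1],[13,3],[13,7],[14,6],[15,1],[15,7],[16,1],[17,6],[19,1],[20,6],[22,1],[22,3],[22,7],[25,1],[25,5],[25,7]]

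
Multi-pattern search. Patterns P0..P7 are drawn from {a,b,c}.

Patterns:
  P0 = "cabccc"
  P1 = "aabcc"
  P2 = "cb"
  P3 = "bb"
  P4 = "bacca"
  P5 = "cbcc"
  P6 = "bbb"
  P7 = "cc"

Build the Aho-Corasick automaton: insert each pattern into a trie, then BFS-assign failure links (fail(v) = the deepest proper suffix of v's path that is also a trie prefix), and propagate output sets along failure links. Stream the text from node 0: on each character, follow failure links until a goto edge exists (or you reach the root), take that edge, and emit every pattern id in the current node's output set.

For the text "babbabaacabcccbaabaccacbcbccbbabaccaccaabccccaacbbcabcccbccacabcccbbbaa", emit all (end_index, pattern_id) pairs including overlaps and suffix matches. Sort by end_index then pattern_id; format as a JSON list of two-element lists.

Construct AC machine:
Trie nodes:
  n0 'ε': a→7 b→13 c→1
  n1 'c': a→2 b→12 c→22
  n2 'ca': b→3
  n3 'cab': c→4
  n4 'cabc': c→5
  n5 'cabcc': c→6
  n6 'cabccc': ·  ←P0
  n7 'a': a→8
  n8 'aa': b→9
  n9 'aab': c→10
  n10 'aabc': c→11
  n11 'aabcc': ·  ←P1
  n12 'cb': c→19  ←P2
  n13 'b': a→15 b→14
  n14 'bb': b→21  ←P3
  n15 'ba': c→16
  n16 'bac': c→17
  n17 'bacc': a→18
  n18 'bacca': ·  ←P4
  n19 'cbc': c→20
  n20 'cbcc': ·  ←P5
  n21 'bbb': ·  ←P6
  n22 'cc': ·  ←P7

BFS fail/out derivation:
  fail(1) 'c': from fail(0)=0 chase 'c': 0 ⇒ 0;  out=∅∪out(0)=∅
  fail(7) 'a': from fail(0)=0 chase 'a': 0 ⇒ 0;  out=∅∪out(0)=∅
  fail(13) 'b': from fail(0)=0 chase 'b': 0 ⇒ 0;  out=∅∪out(0)=∅
  fail(2) 'ca': from fail(1)=0 chase 'a': 0 ⇒ 7;  out=∅∪out(7)=∅
  fail(8) 'aa': from fail(7)=0 chase 'a': 0 ⇒ 7;  out=∅∪out(7)=∅
  fail(12) 'cb': from fail(1)=0 chase 'b': 0 ⇒ 13;  out={2}∪out(13)={2}
  fail(14) 'bb': from fail(13)=0 chase 'b': 0 ⇒ 13;  out={3}∪out(13)={3}
  fail(15) 'ba': from fail(13)=0 chase 'a': 0 ⇒ 7;  out=∅∪out(7)=∅
  fail(22) 'cc': from fail(1)=0 chase 'c': 0 ⇒ 1;  out={7}∪out(1)={7}
  fail(3) 'cab': from fail(2)=7 chase 'b': 7→0 ⇒ 13;  out=∅∪out(13)=∅
  fail(9) 'aab': from fail(8)=7 chase 'b': 7→0 ⇒ 13;  out=∅∪out(13)=∅
  fail(16) 'bac': from fail(15)=7 chase 'c': 7→0 ⇒ 1;  out=∅∪out(1)=∅
  fail(19) 'cbc': from fail(12)=13 chase 'c': 13→0 ⇒ 1;  out=∅∪out(1)=∅
  fail(21) 'bbb': from fail(14)=13 chase 'b': 13 ⇒ 14;  out={6}∪out(14)={3,6}
  fail(4) 'cabc': from fail(3)=13 chase 'c': 13→0 ⇒ 1;  out=∅∪out(1)=∅
  fail(10) 'aabc': from fail(9)=13 chase 'c': 13→0 ⇒ 1;  out=∅∪out(1)=∅
  fail(17) 'bacc': from fail(16)=1 chase 'c': 1 ⇒ 22;  out=∅∪out(22)={7}
  fail(20) 'cbcc': from fail(19)=1 chase 'c': 1 ⇒ 22;  out={5}∪out(22)={5,7}
  fail(5) 'cabcc': from fail(4)=1 chase 'c': 1 ⇒ 22;  out=∅∪out(22)={7}
  fail(11) 'aabcc': from fail(10)=1 chase 'c': 1 ⇒ 22;  out={1}∪out(22)={1,7}
  fail(18) 'bacca': from fail(17)=22 chase 'a': 22→1 ⇒ 2;  out={4}∪out(2)={4}
  fail(6) 'cabccc': from fail(5)=22 chase 'c': 22→1 ⇒ 22;  out={0}∪out(22)={0,7}

Run:
[0] read 'b'  n0⇒n13
[1] read 'a'  n13⇒n15
[2] read 'b'  n15⇒n13 (fail-walked)
[3] read 'b'  n13⇒n14  ** P3@[2:3]
[4] read 'a'  n14⇒n15 (fail-walked)
[5] read 'b'  n15⇒n13 (fail-walked)
[6] read 'a'  n13⇒n15
[7] read 'a'  n15⇒n8 (fail-walked)
[8] read 'c'  n8⇒n1 (fail-walked)
[9] read 'a'  n1⇒n2
[10] read 'b'  n2⇒n3
[11] read 'c'  n3⇒n4
[12] read 'c'  n4⇒n5  ** P7@[11:12]
[13] read 'c'  n5⇒n6  ** P0@[8:13],P7@[12:13]
[14] read 'b'  n6⇒n12 (fail-walked)  ** P2@[13:14]
[15] read 'a'  n12⇒n15 (fail-walked)
[16] read 'a'  n15⇒n8 (fail-walked)
[17] read 'b'  n8⇒n9
[18] read 'a'  n9⇒n15 (fail-walked)
[19] read 'c'  n15⇒n16
[20] read 'c'  n16⇒n17  ** P7@[19:20]
[21] read 'a'  n17⇒n18  ** P4@[17:21]
[22] read 'c'  n18⇒n1 (fail-walked)
[23] read 'b'  n1⇒n12  ** P2@[22:23]
[24] read 'c'  n12⇒n19
[25] read 'b'  n19⇒n12 (fail-walked)  ** P2@[24:25]
[26] read 'c'  n12⇒n19
[27] read 'c'  n19⇒n20  ** P5@[24:27],P7@[26:27]
[28] read 'b'  n20⇒n12 (fail-walked)  ** P2@[27:28]
[29] read 'b'  n12⇒n14 (fail-walked)  ** P3@[28:29]
[30] read 'a'  n14⇒n15 (fail-walked)
[31] read 'b'  n15⇒n13 (fail-walked)
[32] read 'a'  n13⇒n15
[33] read 'c'  n15⇒n16
[34] read 'c'  n16⇒n17  ** P7@[33:34]
[35] read 'a'  n17⇒n18  ** P4@[31:35]
[36] read 'c'  n18⇒n1 (fail-walked)
[37] read 'c'  n1⇒n22  ** P7@[36:37]
[38] read 'a'  n22⇒n2 (fail-walked)
[39] read 'a'  n2⇒n8 (fail-walked)
[40] read 'b'  n8⇒n9
[41] read 'c'  n9⇒n10
[42] read 'c'  n10⇒n11  ** P1@[38:42],P7@[41:42]
[43] read 'c'  n11⇒n22 (fail-walked)  ** P7@[42:43]
[44] read 'c'  n22⇒n22 (fail-walked)  ** P7@[43:44]
[45] read 'a'  n22⇒n2 (fail-walked)
[46] read 'a'  n2⇒n8 (fail-walked)
[47] read 'c'  n8⇒n1 (fail-walked)
[48] read 'b'  n1⇒n12  ** P2@[47:48]
[49] read 'b'  n12⇒n14 (fail-walked)  ** P3@[48:49]
[50] read 'c'  n14⇒n1 (fail-walked)
[51] read 'a'  n1⇒n2
[52] read 'b'  n2⇒n3
[53] read 'c'  n3⇒n4
[54] read 'c'  n4⇒n5  ** P7@[53:54]
[55] read 'c'  n5⇒n6  ** P0@[50:55],P7@[54:55]
[56] read 'b'  n6⇒n12 (fail-walked)  ** P2@[55:56]
[57] read 'c'  n12⇒n19
[58] read 'c'  n19⇒n20  ** P5@[55:58],P7@[57:58]
[59] read 'a'  n20⇒n2 (fail-walked)
[60] read 'c'  n2⇒n1 (fail-walked)
[61] read 'a'  n1⇒n2
[62] read 'b'  n2⇒n3
[63] read 'c'  n3⇒n4
[64] read 'c'  n4⇒n5  ** P7@[63:64]
[65] read 'c'  n5⇒n6  ** P0@[60:65],P7@[64:65]
[66] read 'b'  n6⇒n12 (fail-walked)  ** P2@[65:66]
[67] read 'b'  n12⇒n14 (fail-walked)  ** P3@[66:67]
[68] read 'b'  n14⇒n21  ** P3@[67:68],P6@[66:68]
[69] read 'a'  n21⇒n15 (fail-walked)
[70] read 'a'  n15⇒n8 (fail-walked)

Matches: [[3,3],[12,7],[13,0],[13,7],[14,2],[20,7],[21,4],[23,2],[25,2],[27,5],[27,7],[28,2],[29,3],[34,7],[35,4],[37,7],[42,1],[42,7],[43,7],[44,7],[48,2],[49,3],[54,7],[55,0],[55,7],[56,2],[58,5],[58,7],[64,7],[65,0],[65,7],[66,2],[67,3],[68,3],[68,6]]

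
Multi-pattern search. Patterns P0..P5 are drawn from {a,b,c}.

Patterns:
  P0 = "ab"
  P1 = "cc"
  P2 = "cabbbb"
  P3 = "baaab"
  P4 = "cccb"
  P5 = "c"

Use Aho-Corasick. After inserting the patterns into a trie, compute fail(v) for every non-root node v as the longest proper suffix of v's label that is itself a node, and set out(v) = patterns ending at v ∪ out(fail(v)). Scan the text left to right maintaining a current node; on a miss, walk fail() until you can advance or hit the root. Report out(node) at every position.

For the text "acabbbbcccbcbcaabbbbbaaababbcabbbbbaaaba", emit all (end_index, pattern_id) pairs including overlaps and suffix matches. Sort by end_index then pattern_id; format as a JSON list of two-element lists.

Construct AC machine:
Trie nodes:
  0='ε' goto a→1 b→10 c→3
  1='a' goto b→2
  2='ab' goto ·  ←P0
  3='c' goto a→5 c→4  ←P5
  4='cc' goto c→15  ←P1
  5='ca' goto b→6
  6='cab' goto b→7
  7='cabb' goto b→8
  8='cabbb' goto b→9
  9='cabbbb' goto ·  ←P2
  10='b' goto a→11
  11='ba' goto a→12
  12='baa' goto a→13
  13='baaa' goto b→14
  14='baaab' goto ·  ←P3
  15='ccc' goto b→16
  16='cccb' goto ·  ←P4

BFS fail/out derivation:
  n1('a'): parent n0 fail=0; on 'a' 0 → fail=0;  out ∅∪∅=∅
  n3('c'): parent n0 fail=0; on 'c' 0 → fail=0;  out {5}∪∅={5}
  n10('b'): parent n0 fail=0; on 'b' 0 → fail=0;  out ∅∪∅=∅
  n2('ab'): parent n1 fail=0; on 'b' 0 → fail=10;  out {0}∪∅={0}
  n4('cc'): parent n3 fail=0; on 'c' 0 → fail=3;  out {1}∪{5}={1,5}
  n5('ca'): parent n3 fail=0; on 'a' 0 → fail=1;  out ∅∪∅=∅
  n11('ba'): parent n10 fail=0; on 'a' 0 → fail=1;  out ∅∪∅=∅
  n6('cab'): parent n5 fail=1; on 'b' 1 → fail=2;  out ∅∪{0}={0}
  n12('baa'): parent n11 fail=1; on 'a' 1→0 → fail=1;  out ∅∪∅=∅
  n15('ccc'): parent n4 fail=3; on 'c' 3 → fail=4;  out ∅∪{1,5}={1,5}
  n7('cabb'): parent n6 fail=2; on 'b' 2→10→0 → fail=10;  out ∅∪∅=∅
  n13('baaa'): parent n12 fail=1; on 'a' 1→0 → fail=1;  out ∅∪∅=∅
  n16('cccb'): parent n15 fail=4; on 'b' 4→3→0 → fail=10;  out {4}∪∅={4}
  n8('cabbb'): parent n7 fail=10; on 'b' 10→0 → fail=10;  out ∅∪∅=∅
  n14('baaab'): parent n13 fail=1; on 'b' 1 → fail=2;  out {3}∪{0}={0,3}
  n9('cabbbb'): parent n8 fail=10; on 'b' 10→0 → fail=10;  out {2}∪∅={2}

Run:
[0] read 'a'  n0⇒n1
[1] read 'c'  n1⇒n3 (via fail)  → match P5@[1:1]
[2] read 'a'  n3⇒n5
[3] read 'b'  n5⇒n6  → match P0@[2:3]
[4] read 'b'  n6⇒n7
[5] read 'b'  n7⇒n8
[6] read 'b'  n8⇒n9  → match P2@[1:6]
[7] read 'c'  n9⇒n3 (via fail)  → match P5@[7:7]
[8] read 'c'  n3⇒n4  → match P1@[7:8],P5@[8:8]
[9] read 'c'  n4⇒n15  → match P1@[8:9],P5@[9:9]
[10] read 'b'  n15⇒n16  → match P4@[7:10]
[11] read 'c'  n16⇒n3 (via fail)  → match P5@[11:11]
[12] read 'b'  n3⇒n10 (via fail)
[13] read 'c'  n10⇒n3 (via fail)  → match P5@[13:13]
[14] read 'a'  n3⇒n5
[15] read 'a'  n5⇒n1 (via fail)
[16] read 'b'  n1⇒n2  → match P0@[15:16]
[17] read 'b'  n2⇒n10 (via fail)
[18] read 'b'  n10⇒n10 (via fail)
[19] read 'b'  n10⇒n10 (via fail)
[20] read 'b'  n10⇒n10 (via fail)
[21] read 'a'  n10⇒n11
[22] read 'a'  n11⇒n12
[23] read 'a'  n12⇒n13
[24] read 'b'  n13⇒n14  → match P0@[23:24],P3@[20:24]
[25] read 'a'  n14⇒n11 (via fail)
[26] read 'b'  n11⇒n2 (via fail)  → match P0@[25:26]
[27] read 'b'  n2⇒n10 (via fail)
[28] read 'c'  n10⇒n3 (via fail)  → match P5@[28:28]
[29] read 'a'  n3⇒n5
[30] read 'b'  n5⇒n6  → match P0@[29:30]
[31] read 'b'  n6⇒n7
[32] read 'b'  n7⇒n8
[33] read 'b'  n8⇒n9  → match P2@[28:33]
[34] read 'b'  n9⇒n10 (via fail)
[35] read 'a'  n10⇒n11
[36] read 'a'  n11⇒n12
[37] read 'a'  n12⇒n13
[38] read 'b'  n13⇒n14  → match P0@[37:38],P3@[34:38]
[39] read 'a'  n14⇒n11 (via fail)

Result: [[1,5],[3,0],[6,2],[7,5],[8,1],[8,5],[9,1],[9,5],[10,4],[11,5],[13,5],[16,0],[24,0],[24,3],[26,0],[28,5],[30,0],[33,2],[38,0],[38,3]]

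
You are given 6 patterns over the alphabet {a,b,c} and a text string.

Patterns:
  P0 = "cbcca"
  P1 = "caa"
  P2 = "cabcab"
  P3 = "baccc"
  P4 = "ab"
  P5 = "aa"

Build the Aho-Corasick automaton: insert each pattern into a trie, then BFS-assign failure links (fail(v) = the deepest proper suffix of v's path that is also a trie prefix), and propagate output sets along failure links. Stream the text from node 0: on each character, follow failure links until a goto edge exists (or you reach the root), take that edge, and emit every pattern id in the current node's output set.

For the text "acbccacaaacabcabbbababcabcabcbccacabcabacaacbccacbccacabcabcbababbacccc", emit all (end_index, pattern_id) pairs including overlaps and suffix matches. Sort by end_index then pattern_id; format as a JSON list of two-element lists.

Build:
Trie nodes:
  n0 'ε': a→17 b→12 c→1
  n1 'c': a→6 b→2
  n2 'cb': c→3
  n3 'cbc': c→4
  n4 'cbcc': a→5
  n5 'cbcca': ·  ←P0
  n6 'ca': a→7 b→8
  n7 'caa': ·  ←P1
  n8 'cab': c→9
  n9 'cabc': a→10
  n10 'cabca': b→11
  n11 'cabcab': ·  ←P2
  n12 'b': a→13
  n13 'ba': c→14
  n14 'bac': c→15
  n15 'bacc': c→16
  n16 'baccc': ·  ←P3
  n17 'a': a→19 b→18
  n18 'ab': ·  ←P4
  n19 'aa': ·  ←P5

BFS fail/out derivation:
  fail(1) 'c': from fail(0)=0 chase 'c': 0 ⇒ 0;  out=∅∪out(0)=∅
  fail(12) 'b': from fail(0)=0 chase 'b': 0 ⇒ 0;  out=∅∪out(0)=∅
  fail(17) 'a': from fail(0)=0 chase 'a': 0 ⇒ 0;  out=∅∪out(0)=∅
  fail(2) 'cb': from fail(1)=0 chase 'b': 0 ⇒ 12;  out=∅∪out(12)=∅
  fail(6) 'ca': from fail(1)=0 chase 'a': 0 ⇒ 17;  out=∅∪out(17)=∅
  fail(13) 'ba': from fail(12)=0 chase 'a': 0 ⇒ 17;  out=∅∪out(17)=∅
  fail(18) 'ab': from fail(17)=0 chase 'b': 0 ⇒ 12;  out={4}∪out(12)={4}
  fail(19) 'aa': from fail(17)=0 chase 'a': 0 ⇒ 17;  out={5}∪out(17)={5}
  fail(3) 'cbc': from fail(2)=12 chase 'c': 12→0 ⇒ 1;  out=∅∪out(1)=∅
  fail(7) 'caa': from fail(6)=17 chase 'a': 17 ⇒ 19;  out={1}∪out(19)={1,5}
  fail(8) 'cab': from fail(6)=17 chase 'b': 17 ⇒ 18;  out=∅∪out(18)={4}
  fail(14) 'bac': from fail(13)=17 chase 'c': 17→0 ⇒ 1;  out=∅∪out(1)=∅
  fail(4) 'cbcc': from fail(3)=1 chase 'c': 1→0 ⇒ 1;  out=∅∪out(1)=∅
  fail(9) 'cabc': from fail(8)=18 chase 'c': 18→12→0 ⇒ 1;  out=∅∪out(1)=∅
  fail(15) 'bacc': from fail(14)=1 chase 'c': 1→0 ⇒ 1;  out=∅∪out(1)=∅
  fail(5) 'cbcca': from fail(4)=1 chase 'a': 1 ⇒ 6;  out={0}∪out(6)={0}
  fail(10) 'cabca': from fail(9)=1 chase 'a': 1 ⇒ 6;  out=∅∪out(6)=∅
  fail(16) 'baccc': from fail(15)=1 chase 'c': 1→0 ⇒ 1;  out={3}∪out(1)={3}
  fail(11) 'cabcab': from fail(10)=6 chase 'b': 6 ⇒ 8;  out={2}∪out(8)={2,4}

Run:
[0] read 'a'  n0⇒n17
[1] read 'c'  n17⇒n1 (via fail)
[2] read 'b'  n1⇒n2
[3] read 'c'  n2⇒n3
[4] read 'c'  n3⇒n4
[5] read 'a'  n4⇒n5  ** P0@[1:5]
[6] read 'c'  n5⇒n1 (via fail)
[7] read 'a'  n1⇒n6
[8] read 'a'  n6⇒n7  ** P1@[6:8],P5@[7:8]
[9] read 'a'  n7⇒n19 (via fail)  ** P5@[8:9]
[10] read 'c'  n19⇒n1 (via fail)
[11] read 'a'  n1⇒n6
[12] read 'b'  n6⇒n8  ** P4@[11:12]
[13] read 'c'  n8⇒n9
[14] read 'a'  n9⇒n10
[15] read 'b'  n10⇒n11  ** P2@[10:15],P4@[14:15]
[16] read 'b'  n11⇒n12 (via fail)
[17] read 'b'  n12⇒n12 (via fail)
[18] read 'a'  n12⇒n13
[19] read 'b'  n13⇒n18 (via fail)  ** P4@[18:19]
[20] read 'a'  n18⇒n13 (via fail)
[21] read 'b'  n13⇒n18 (via fail)  ** P4@[20:21]
[22] read 'c'  n18⇒n1 (via fail)
[23] read 'a'  n1⇒n6
[24] read 'b'  n6⇒n8  ** P4@[23:24]
[25] read 'c'  n8⇒n9
[26] read 'a'  n9⇒n10
[27] read 'b'  n10⇒n11  ** P2@[22:27],P4@[26:27]
[28] read 'c'  n11⇒n9 (via fail)
[29] read 'b'  n9⇒n2 (via fail)
[30] read 'c'  n2⇒n3
[31] read 'c'  n3⇒n4
[32] read 'a'  n4⇒n5  ** P0@[28:32]
[33] read 'c'  n5⇒n1 (via fail)
[34] read 'a'  n1⇒n6
[35] read 'b'  n6⇒n8  ** P4@[34:35]
[36] read 'c'  n8⇒n9
[37] read 'a'  n9⇒n10
[38] read 'b'  n10⇒n11  ** P2@[33:38],P4@[37:38]
[39] read 'a'  n11⇒n13 (via fail)
[40] read 'c'  n13⇒n14
[41] read 'a'  n14⇒n6 (via fail)
[42] read 'a'  n6⇒n7  ** P1@[40:42],P5@[41:42]
[43] read 'c'  n7⇒n1 (via fail)
[44] read 'b'  n1⇒n2
[45] read 'c'  n2⇒n3
[46] read 'c'  n3⇒n4
[47] read 'a'  n4⇒n5  ** P0@[43:47]
[48] read 'c'  n5⇒n1 (via fail)
[49] read 'b'  n1⇒n2
[50] read 'c'  n2⇒n3
[51] read 'c'  n3⇒n4
[52] read 'a'  n4⇒n5  ** P0@[48:52]
[53] read 'c'  n5⇒n1 (via fail)
[54] read 'a'  n1⇒n6
[55] read 'b'  n6⇒n8  ** P4@[54:55]
[56] read 'c'  n8⇒n9
[57] read 'a'  n9⇒n10
[58] read 'b'  n10⇒n11  ** P2@[53:58],P4@[57:58]
[59] read 'c'  n11⇒n9 (via fail)
[60] read 'b'  n9⇒n2 (via fail)
[61] read 'a'  n2⇒n13 (via fail)
[62] read 'b'  n13⇒n18 (via fail)  ** P4@[61:62]
[63] read 'a'  n18⇒n13 (via fail)
[64] read 'b'  n13⇒n18 (via fail)  ** P4@[63:64]
[65] read 'b'  n18⇒n12 (via fail)
[66] read 'a'  n12⇒n13
[67] read 'c'  n13⇒n14
[68] read 'c'  n14⇒n15
[69] read 'c'  n15⇒n16  ** P3@[65:69]
[70] read 'c'  n16⇒n1 (via fail)

Result: [[5,0],[8,1],[8,5],[9,5],[12,4],[15,2],[15,4],[19,4],[21,4],[24,4],[27,2],[27,4],[32,0],[35,4],[38,2],[38,4],[42,1],[42,5],[47,0],[52,0],[55,4],[58,2],[58,4],[62,4],[64,4],[69,3]]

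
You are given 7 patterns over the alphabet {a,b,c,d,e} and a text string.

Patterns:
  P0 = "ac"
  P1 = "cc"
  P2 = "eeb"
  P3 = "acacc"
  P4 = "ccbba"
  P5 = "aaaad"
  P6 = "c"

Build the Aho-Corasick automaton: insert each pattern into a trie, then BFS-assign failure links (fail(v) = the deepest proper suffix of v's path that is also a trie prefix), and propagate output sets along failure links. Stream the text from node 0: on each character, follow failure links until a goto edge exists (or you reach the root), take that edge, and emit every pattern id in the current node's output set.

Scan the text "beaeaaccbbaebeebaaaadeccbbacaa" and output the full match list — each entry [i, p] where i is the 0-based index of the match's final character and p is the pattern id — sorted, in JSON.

Build automaton:
Trie nodes:
  n0 'ε': a→1 c→3 e→5
  n1 'a': a→14 c→2
  n2 'ac': a→8  ←P0
  n3 'c': c→4  ←P6
  n4 'cc': b→11  ←P1
  n5 'e': e→6
  n6 'ee': b→7
  n7 'eeb': ·  ←P2
  n8 'aca': c→9
  n9 'acac': c→10
  n10 'acacc': ·  ←P3
  n11 'ccb': b→12
  n12 'ccbb': a→13
  n13 'ccbba': ·  ←P4
  n14 'aa': a→15
  n15 'aaa': a→16
  n16 'aaaa': d→17
  n17 'aaaad': ·  ←P5

BFS fail/out derivation:
  n1('a'): parent n0 fail=0; on 'a' 0 → fail=0;  out ∅∪∅=∅
  n3('c'): parent n0 fail=0; on 'c' 0 → fail=0;  out {6}∪∅={6}
  n5('e'): parent n0 fail=0; on 'e' 0 → fail=0;  out ∅∪∅=∅
  n2('ac'): parent n1 fail=0; on 'c' 0 → fail=3;  out {0}∪{6}={0,6}
  n4('cc'): parent n3 fail=0; on 'c' 0 → fail=3;  out {1}∪{6}={1,6}
  n6('ee'): parent n5 fail=0; on 'e' 0 → fail=5;  out ∅∪∅=∅
  n14('aa'): parent n1 fail=0; on 'a' 0 → fail=1;  out ∅∪∅=∅
  n7('eeb'): parent n6 fail=5; on 'b' 5→0 → fail=0;  out {2}∪∅={2}
  n8('aca'): parent n2 fail=3; on 'a' 3→0 → fail=1;  out ∅∪∅=∅
  n11('ccb'): parent n4 fail=3; on 'b' 3→0 → fail=0;  out ∅∪∅=∅
  n15('aaa'): parent n14 fail=1; on 'a' 1 → fail=14;  out ∅∪∅=∅
  n9('acac'): parent n8 fail=1; on 'c' 1 → fail=2;  out ∅∪{0,6}={0,6}
  n12('ccbb'): parent n11 fail=0; on 'b' 0 → fail=0;  out ∅∪∅=∅
  n16('aaaa'): parent n15 fail=14; on 'a' 14 → fail=15;  out ∅∪∅=∅
  n10('acacc'): parent n9 fail=2; on 'c' 2→3 → fail=4;  out {3}∪{1,6}={1,3,6}
  n13('ccbba'): parent n12 fail=0; on 'a' 0 → fail=1;  out {4}∪∅={4}
  n17('aaaad'): parent n16 fail=15; on 'd' 15→14→1→0 → fail=0;  out {5}∪∅={5}

Text stream:
[0] read 'b'  n0⇒n0
[1] read 'e'  n0⇒n5
[2] read 'a'  n5⇒n1 (via fail)
[3] read 'e'  n1⇒n5 (via fail)
[4] read 'a'  n5⇒n1 (via fail)
[5] read 'a'  n1⇒n14
[6] read 'c'  n14⇒n2 (via fail)  ** P0@[5:6],P6@[6:6]
[7] read 'c'  n2⇒n4 (via fail)  ** P1@[6:7],P6@[7:7]
[8] read 'b'  n4⇒n11
[9] read 'b'  n11⇒n12
[10] read 'a'  n12⇒n13  ** P4@[6:10]
[11] read 'e'  n13⇒n5 (via fail)
[12] read 'b'  n5⇒n0 (via fail)
[13] read 'e'  n0⇒n5
[14] read 'e'  n5⇒n6
[15] read 'b'  n6⇒n7  ** P2@[13:15]
[16] read 'a'  n7⇒n1 (via fail)
[17] read 'a'  n1⇒n14
[18] read 'a'  n14⇒n15
[19] read 'a'  n15⇒n16
[20] read 'd'  n16⇒n17  ** P5@[16:20]
[21] read 'e'  n17⇒n5 (via fail)
[22] read 'c'  n5⇒n3 (via fail)  ** P6@[22:22]
[23] read 'c'  n3⇒n4  ** P1@[22:23],P6@[23:23]
[24] read 'b'  n4⇒n11
[25] read 'b'  n11⇒n12
[26] read 'a'  n12⇒n13  ** P4@[22:26]
[27] read 'c'  n13⇒n2 (via fail)  ** P0@[26:27],P6@[27:27]
[28] read 'a'  n2⇒n8
[29] read 'a'  n8⇒n14 (via fail)

Matches: [[6,0],[6,6],[7,1],[7,6],[10,4],[15,2],[20,5],[22,6],[23,1],[23,6],[26,4],[27,0],[27,6]]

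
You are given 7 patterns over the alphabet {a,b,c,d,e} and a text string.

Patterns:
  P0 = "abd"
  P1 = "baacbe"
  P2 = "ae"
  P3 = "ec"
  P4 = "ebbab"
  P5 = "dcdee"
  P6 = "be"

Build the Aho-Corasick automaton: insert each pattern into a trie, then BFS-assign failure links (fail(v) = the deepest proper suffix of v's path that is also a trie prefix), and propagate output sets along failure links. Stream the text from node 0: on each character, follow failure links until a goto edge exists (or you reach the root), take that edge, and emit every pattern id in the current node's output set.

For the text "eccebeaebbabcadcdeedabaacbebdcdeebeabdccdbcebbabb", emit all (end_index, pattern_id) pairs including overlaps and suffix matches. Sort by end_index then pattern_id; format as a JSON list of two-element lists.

Build:
Trie (insert patterns):
  0='ε' goto a→1 b→4 d→17 e→11
  1='a' goto b→2 e→10
  2='ab' goto d→3
  3='abd' goto ·  [P0 ends]
  4='b' goto a→5 e→22
  5='ba' goto a→6
  6='baa' goto c→7
  7='baac' goto b→8
  8='baacb' goto e→9
  9='baacbe' goto ·  [P1 ends]
  10='ae' goto ·  [P2 ends]
  11='e' goto b→13 c→12
  12='ec' goto ·  [P3 ends]
  13='eb' goto b→14
  14='ebb' goto a→15
  15='ebba' goto b→16
  16='ebbab' goto ·  [P4 ends]
  17='d' goto c→18
  18='dc' goto d→19
  19='dcd' goto e→20
  20='dcde' goto e→21
  21='dcdee' goto ·  [P5 ends]
  22='be' goto ·  [P6 ends]

BFS fail/out derivation:
  n1('a'): parent n0 fail=0; on 'a' 0 → fail=0;  out ∅∪∅=∅
  n4('b'): parent n0 fail=0; on 'b' 0 → fail=0;  out ∅∪∅=∅
  n11('e'): parent n0 fail=0; on 'e' 0 → fail=0;  out ∅∪∅=∅
  n17('d'): parent n0 fail=0; on 'd' 0 → fail=0;  out ∅∪∅=∅
  n2('ab'): parent n1 fail=0; on 'b' 0 → fail=4;  out ∅∪∅=∅
  n5('ba'): parent n4 fail=0; on 'a' 0 → fail=1;  out ∅∪∅=∅
  n10('ae'): parent n1 fail=0; on 'e' 0 → fail=11;  out {2}∪∅={2}
  n12('ec'): parent n11 fail=0; on 'c' 0 → fail=0;  out {3}∪∅={3}
  n13('eb'): parent n11 fail=0; on 'b' 0 → fail=4;  out ∅∪∅=∅
  n18('dc'): parent n17 fail=0; on 'c' 0 → fail=0;  out ∅∪∅=∅
  n22('be'): parent n4 fail=0; on 'e' 0 → fail=11;  out {6}∪∅={6}
  n3('abd'): parent n2 fail=4; on 'd' 4→0 → fail=17;  out {0}∪∅={0}
  n6('baa'): parent n5 fail=1; on 'a' 1→0 → fail=1;  out ∅∪∅=∅
  n14('ebb'): parent n13 fail=4; on 'b' 4→0 → fail=4;  out ∅∪∅=∅
  n19('dcd'): parent n18 fail=0; on 'd' 0 → fail=17;  out ∅∪∅=∅
  n7('baac'): parent n6 fail=1; on 'c' 1→0 → fail=0;  out ∅∪∅=∅
  n15('ebba'): parent n14 fail=4; on 'a' 4 → fail=5;  out ∅∪∅=∅
  n20('dcde'): parent n19 fail=17; on 'e' 17→0 → fail=11;  out ∅∪∅=∅
  n8('baacb'): parent n7 fail=0; on 'b' 0 → fail=4;  out ∅∪∅=∅
  n16('ebbab'): parent n15 fail=5; on 'b' 5→1 → fail=2;  out {4}∪∅={4}
  n21('dcdee'): parent n20 fail=11; on 'e' 11→0 → fail=11;  out {5}∪∅={5}
  n9('baacbe'): parent n8 fail=4; on 'e' 4 → fail=22;  out {1}∪{6}={1,6}

Text stream:
pos 0 'e': at 11
pos 1 'c': at 12  → match P3@[0:1]
pos 2 'c': at 0 (fail-walked)
pos 3 'e': at 11
pos 4 'b': at 13
pos 5 'e': at 22 (fail-walked)  → match P6@[4:5]
pos 6 'a': at 1 (fail-walked)
pos 7 'e': at 10  → match P2@[6:7]
pos 8 'b': at 13 (fail-walked)
pos 9 'b': at 14
pos 10 'a': at 15
pos 11 'b': at 16  → match P4@[7:11]
pos 12 'c': at 0 (fail-walked)
pos 13 'a': at 1
pos 14 'd': at 17 (fail-walked)
pos 15 'c': at 18
pos 16 'd': at 19
pos 17 'e': at 20
pos 18 'e': at 21  → match P5@[14:18]
pos 19 'd': at 17 (fail-walked)
pos 20 'a': at 1 (fail-walked)
pos 21 'b': at 2
pos 22 'a': at 5 (fail-walked)
pos 23 'a': at 6
pos 24 'c': at 7
pos 25 'b': at 8
pos 26 'e': at 9  → match P1@[21:26],P6@[25:26]
pos 27 'b': at 13 (fail-walked)
pos 28 'd': at 17 (fail-walked)
pos 29 'c': at 18
pos 30 'd': at 19
pos 31 'e': at 20
pos 32 'e': at 21  → match P5@[28:32]
pos 33 'b': at 13 (fail-walked)
pos 34 'e': at 22 (fail-walked)  → match P6@[33:34]
pos 35 'a': at 1 (fail-walked)
pos 36 'b': at 2
pos 37 'd': at 3  → match P0@[35:37]
pos 38 'c': at 18 (fail-walked)
pos 39 'c': at 0 (fail-walked)
pos 40 'd': at 17
pos 41 'b': at 4 (fail-walked)
pos 42 'c': at 0 (fail-walked)
pos 43 'e': at 11
pos 44 'b': at 13
pos 45 'b': at 14
pos 46 'a': at 15
pos 47 'b': at 16  → match P4@[43:47]
pos 48 'b': at 4 (fail-walked)

Matches: [[1,3],[5,6],[7,2],[11,4],[18,5],[26,1],[26,6],[32,5],[34,6],[37,0],[47,4]]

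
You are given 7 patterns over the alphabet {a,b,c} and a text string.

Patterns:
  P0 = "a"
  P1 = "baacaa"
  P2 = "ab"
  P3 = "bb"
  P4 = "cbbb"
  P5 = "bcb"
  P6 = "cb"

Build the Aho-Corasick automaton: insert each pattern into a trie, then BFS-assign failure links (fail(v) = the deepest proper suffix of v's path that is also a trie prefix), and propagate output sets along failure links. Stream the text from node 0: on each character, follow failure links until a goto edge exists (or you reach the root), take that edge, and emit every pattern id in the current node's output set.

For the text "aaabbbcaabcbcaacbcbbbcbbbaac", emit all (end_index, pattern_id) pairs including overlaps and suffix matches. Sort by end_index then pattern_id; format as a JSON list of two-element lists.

Build:
Trie nodes:
  n0 'ε': a→1 b→2 c→10
  n1 'a': b→8  [P0 ends]
  n2 'b': a→3 b→9 c→14
  n3 'ba': a→4
  n4 'baa': c→5
  n5 'baac': a→6
  n6 'baaca': a→7
  n7 'baacaa': ·  [P1 ends]
  n8 'ab': ·  [P2 ends]
  n9 'bb': ·  [P3 ends]
  n10 'c': b→11
  n11 'cb': b→12  [P6 ends]
  n12 'cbb': b→13
  n13 'cbbb': ·  [P4 ends]
  n14 'bc': b→15
  n15 'bcb': ·  [P5 ends]

BFS fail/out derivation:
  fail(1) 'a': from fail(0)=0 chase 'a': 0 ⇒ 0;  out={0}∪out(0)={0}
  fail(2) 'b': from fail(0)=0 chase 'b': 0 ⇒ 0;  out=∅∪out(0)=∅
  fail(10) 'c': from fail(0)=0 chase 'c': 0 ⇒ 0;  out=∅∪out(0)=∅
  fail(3) 'ba': from fail(2)=0 chase 'a': 0 ⇒ 1;  out=∅∪out(1)={0}
  fail(8) 'ab': from fail(1)=0 chase 'b': 0 ⇒ 2;  out={2}∪out(2)={2}
  fail(9) 'bb': from fail(2)=0 chase 'b': 0 ⇒ 2;  out={3}∪out(2)={3}
  fail(11) 'cb': from fail(10)=0 chase 'b': 0 ⇒ 2;  out={6}∪out(2)={6}
  fail(14) 'bc': from fail(2)=0 chase 'c': 0 ⇒ 10;  out=∅∪out(10)=∅
  fail(4) 'baa': from fail(3)=1 chase 'a': 1→0 ⇒ 1;  out=∅∪out(1)={0}
  fail(12) 'cbb': from fail(11)=2 chase 'b': 2 ⇒ 9;  out=∅∪out(9)={3}
  fail(15) 'bcb': from fail(14)=10 chase 'b': 10 ⇒ 11;  out={5}∪out(11)={5,6}
  fail(5) 'baac': from fail(4)=1 chase 'c': 1→0 ⇒ 10;  out=∅∪out(10)=∅
  fail(13) 'cbbb': from fail(12)=9 chase 'b': 9→2 ⇒ 9;  out={4}∪out(9)={3,4}
  fail(6) 'baaca': from fail(5)=10 chase 'a': 10→0 ⇒ 1;  out=∅∪out(1)={0}
  fail(7) 'baacaa': from fail(6)=1 chase 'a': 1→0 ⇒ 1;  out={1}∪out(1)={0,1}

Scan:
i=0 'a': node 0→1  → match P0@[0:0]
i=1 'a': node 1→1 ·f  → match P0@[1:1]
i=2 'a': node 1→1 ·f  → match P0@[2:2]
i=3 'b': node 1→8  → match P2@[2:3]
i=4 'b': node 8→9 ·f  → match P3@[3:4]
i=5 'b': node 9→9 ·f  → match P3@[4:5]
i=6 'c': node 9→14 ·f
i=7 'a': node 14→1 ·f  → match P0@[7:7]
i=8 'a': node 1→1 ·f  → match P0@[8:8]
i=9 'b': node 1→8  → match P2@[8:9]
i=10 'c': node 8→14 ·f
i=11 'b': node 14→15  → match P5@[9:11],P6@[10:11]
i=12 'c': node 15→14 ·f
i=13 'a': node 14→1 ·f  → match P0@[13:13]
i=14 'a': node 1→1 ·f  → match P0@[14:14]
i=15 'c': node 1→10 ·f
i=16 'b': node 10→11  → match P6@[15:16]
i=17 'c': node 11→14 ·f
i=18 'b': node 14→15  → match P5@[16:18],P6@[17:18]
i=19 'b': node 15→12 ·f  → match P3@[18:19]
i=20 'b': node 12→13  → match P3@[19:20],P4@[17:20]
i=21 'c': node 13→14 ·f
i=22 'b': node 14→15  → match P5@[20:22],P6@[21:22]
i=23 'b': node 15→12 ·f  → match P3@[22:23]
i=24 'b': node 12→13  → match P3@[23:24],P4@[21:24]
i=25 'a': node 13→3 ·f  → match P0@[25:25]
i=26 'a': node 3→4  → match P0@[26:26]
i=27 'c': node 4→5

All matches (sorted): [[0,0],[1,0],[2,0],[3,2],[4,3],[5,3],[7,0],[8,0],[9,2],[11,5],[11,6],[13,0],[14,0],[16,6],[18,5],[18,6],[19,3],[20,3],[20,4],[22,5],[22,6],[23,3],[24,3],[24,4],[25,0],[26,0]]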